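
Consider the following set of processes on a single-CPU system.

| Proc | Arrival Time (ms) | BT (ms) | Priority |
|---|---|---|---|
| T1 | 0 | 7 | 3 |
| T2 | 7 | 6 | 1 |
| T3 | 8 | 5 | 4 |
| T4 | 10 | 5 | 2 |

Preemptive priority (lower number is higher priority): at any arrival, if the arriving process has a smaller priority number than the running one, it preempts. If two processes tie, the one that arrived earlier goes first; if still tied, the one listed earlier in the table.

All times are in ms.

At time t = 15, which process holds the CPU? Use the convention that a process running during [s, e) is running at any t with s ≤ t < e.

T4

Gantt: | T1 0-7 | T2 7-13 | T4 13-18 | T3 18-23 |
Completion: T1=7  T2=13  T3=23  T4=18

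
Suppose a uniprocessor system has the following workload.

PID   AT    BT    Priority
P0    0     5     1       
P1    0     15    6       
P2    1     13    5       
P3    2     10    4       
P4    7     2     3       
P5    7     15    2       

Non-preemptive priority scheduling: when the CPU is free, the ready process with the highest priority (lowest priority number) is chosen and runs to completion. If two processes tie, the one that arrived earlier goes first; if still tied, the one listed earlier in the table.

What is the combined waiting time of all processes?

Schedule: | P0 0-5 | P3 5-15 | P5 15-30 | P4 30-32 | P2 32-45 | P1 45-60 |
Completion: P0=5  P1=60  P2=45  P3=15  P4=32  P5=30
Turnaround (C−A): P0=5  P1=60  P2=44  P3=13  P4=25  P5=23
Waiting = turnaround − burst: P0=0, P1=45, P2=31, P3=3, P4=23, P5=8
Total waiting = 0 + 45 + 31 + 3 + 23 + 8 = 110

110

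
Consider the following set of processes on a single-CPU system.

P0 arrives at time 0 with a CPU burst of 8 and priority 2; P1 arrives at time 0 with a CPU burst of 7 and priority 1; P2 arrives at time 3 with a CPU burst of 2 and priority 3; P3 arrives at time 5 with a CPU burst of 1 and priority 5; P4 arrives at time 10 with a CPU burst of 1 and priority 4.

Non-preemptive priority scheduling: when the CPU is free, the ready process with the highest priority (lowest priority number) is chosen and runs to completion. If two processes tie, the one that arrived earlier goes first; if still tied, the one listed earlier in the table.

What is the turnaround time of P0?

15

Schedule: | P1 0-7 | P0 7-15 | P2 15-17 | P4 17-18 | P3 18-19 |
Completion: P0=15  P1=7  P2=17  P3=19  P4=18
Turnaround (C−A): P0=15  P1=7  P2=14  P3=14  P4=8
Turnaround(P0) = completion − arrival = 15 − 0 = 15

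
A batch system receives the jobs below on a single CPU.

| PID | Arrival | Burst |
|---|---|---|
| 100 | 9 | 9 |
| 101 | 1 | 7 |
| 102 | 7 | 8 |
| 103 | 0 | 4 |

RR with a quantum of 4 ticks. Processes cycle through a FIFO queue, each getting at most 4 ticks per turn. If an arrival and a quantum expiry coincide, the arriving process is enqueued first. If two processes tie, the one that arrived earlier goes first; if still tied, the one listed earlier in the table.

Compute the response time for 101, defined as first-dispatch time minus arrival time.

Gantt: | 103 0-4 | 101 4-8 | 102 8-12 | 101 12-15 | 100 15-19 | 102 19-23 | 100 23-28 |
Completion: 100=28  101=15  102=23  103=4
Response(101) = first start − arrival = 4 − 1 = 3

3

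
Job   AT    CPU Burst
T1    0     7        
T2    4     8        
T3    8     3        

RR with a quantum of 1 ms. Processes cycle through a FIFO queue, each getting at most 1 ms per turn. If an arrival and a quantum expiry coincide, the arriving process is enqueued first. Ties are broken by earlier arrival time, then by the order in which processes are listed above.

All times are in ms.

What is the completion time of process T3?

15

Timeline: | T1 0-4 | T2 4-5 | T1 5-6 | T2 6-7 | T1 7-8 | T2 8-9 | T3 9-10 | T1 10-11 | T2 11-12 | T3 12-13 | T2 13-14 | T3 14-15 | T2 15-18 |
Completion: T1=11  T2=18  T3=15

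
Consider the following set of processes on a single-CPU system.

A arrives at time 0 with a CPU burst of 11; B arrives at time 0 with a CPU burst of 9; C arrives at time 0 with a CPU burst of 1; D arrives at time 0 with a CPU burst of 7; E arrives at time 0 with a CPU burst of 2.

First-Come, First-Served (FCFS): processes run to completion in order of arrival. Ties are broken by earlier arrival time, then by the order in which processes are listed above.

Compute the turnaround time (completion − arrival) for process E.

Schedule: | A 0-11 | B 11-20 | C 20-21 | D 21-28 | E 28-30 |
Completion: A=11  B=20  C=21  D=28  E=30
Turnaround(E) = completion − arrival = 30 − 0 = 30

30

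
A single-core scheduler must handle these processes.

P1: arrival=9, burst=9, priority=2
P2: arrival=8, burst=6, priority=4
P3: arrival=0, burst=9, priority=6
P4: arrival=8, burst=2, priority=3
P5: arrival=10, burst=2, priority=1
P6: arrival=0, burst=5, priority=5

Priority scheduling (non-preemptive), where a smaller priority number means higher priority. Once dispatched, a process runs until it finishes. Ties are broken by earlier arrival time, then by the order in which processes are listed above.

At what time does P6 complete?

5

Gantt: | P6 0-5 | P3 5-14 | P5 14-16 | P1 16-25 | P4 25-27 | P2 27-33 |
Completion: P1=25  P2=33  P3=14  P4=27  P5=16  P6=5
Turnaround (C−A): P1=16  P2=25  P3=14  P4=19  P5=6  P6=5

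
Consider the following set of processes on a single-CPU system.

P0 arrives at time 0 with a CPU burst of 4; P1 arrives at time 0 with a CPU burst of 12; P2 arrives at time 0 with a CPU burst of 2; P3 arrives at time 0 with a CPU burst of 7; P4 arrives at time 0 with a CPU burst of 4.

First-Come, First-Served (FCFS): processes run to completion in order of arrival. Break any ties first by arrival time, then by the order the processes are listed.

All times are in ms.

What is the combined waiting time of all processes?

63

Timeline: | P0 0-4 | P1 4-16 | P2 16-18 | P3 18-25 | P4 25-29 |
Completion: P0=4  P1=16  P2=18  P3=25  P4=29
Turnaround (C−A): P0=4  P1=16  P2=18  P3=25  P4=29
Waiting = turnaround − burst: P0=0, P1=4, P2=16, P3=18, P4=25
Total waiting = 0 + 4 + 16 + 18 + 25 = 63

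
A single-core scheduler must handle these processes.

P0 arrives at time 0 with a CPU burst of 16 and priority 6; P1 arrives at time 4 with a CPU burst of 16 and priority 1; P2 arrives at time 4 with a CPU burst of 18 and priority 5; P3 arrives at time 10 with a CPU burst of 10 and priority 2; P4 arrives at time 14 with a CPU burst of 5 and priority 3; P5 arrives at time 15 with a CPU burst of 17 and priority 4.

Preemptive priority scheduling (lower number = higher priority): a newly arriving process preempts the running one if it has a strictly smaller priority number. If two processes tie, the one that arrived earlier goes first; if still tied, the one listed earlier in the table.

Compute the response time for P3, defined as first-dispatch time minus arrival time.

10

Schedule: | P0 0-4 | P1 4-20 | P3 20-30 | P4 30-35 | P5 35-52 | P2 52-70 | P0 70-82 |
Completion: P0=82  P1=20  P2=70  P3=30  P4=35  P5=52
Response(P3) = first start − arrival = 20 − 10 = 10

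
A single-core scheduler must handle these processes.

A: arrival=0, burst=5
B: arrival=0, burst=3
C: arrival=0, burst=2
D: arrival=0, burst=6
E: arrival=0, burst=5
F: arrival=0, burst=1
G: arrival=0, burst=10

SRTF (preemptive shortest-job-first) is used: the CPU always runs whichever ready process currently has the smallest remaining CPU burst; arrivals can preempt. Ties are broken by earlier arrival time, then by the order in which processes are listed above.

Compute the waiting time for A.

Timeline: | F 0-1 | C 1-3 | B 3-6 | A 6-11 | E 11-16 | D 16-22 | G 22-32 |
Completion: A=11  B=6  C=3  D=22  E=16  F=1  G=32
Turnaround (C−A): A=11  B=6  C=3  D=22  E=16  F=1  G=32
Waiting(A) = turnaround − burst = 11 − 5 = 6

6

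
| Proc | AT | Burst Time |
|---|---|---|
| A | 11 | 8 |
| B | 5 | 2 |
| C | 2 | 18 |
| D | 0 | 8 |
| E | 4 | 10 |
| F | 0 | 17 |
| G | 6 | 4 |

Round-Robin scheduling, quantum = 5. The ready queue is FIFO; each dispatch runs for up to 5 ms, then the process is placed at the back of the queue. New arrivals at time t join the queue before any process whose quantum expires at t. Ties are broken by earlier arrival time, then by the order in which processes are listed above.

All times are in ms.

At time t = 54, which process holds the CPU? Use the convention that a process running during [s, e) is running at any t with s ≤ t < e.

A

Schedule: | D 0-5 | F 5-10 | C 10-15 | E 15-20 | B 20-22 | D 22-25 | G 25-29 | F 29-34 | A 34-39 | C 39-44 | E 44-49 | F 49-54 | A 54-57 | C 57-62 | F 62-64 | C 64-67 |
Completion: A=57  B=22  C=67  D=25  E=49  F=64  G=29
Turnaround (C−A): A=46  B=17  C=65  D=25  E=45  F=64  G=23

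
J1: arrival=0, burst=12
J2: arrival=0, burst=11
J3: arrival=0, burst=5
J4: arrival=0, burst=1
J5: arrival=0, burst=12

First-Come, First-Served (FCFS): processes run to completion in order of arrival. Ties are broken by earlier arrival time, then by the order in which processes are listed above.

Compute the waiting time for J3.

23

Timeline: | J1 0-12 | J2 12-23 | J3 23-28 | J4 28-29 | J5 29-41 |
Completion: J1=12  J2=23  J3=28  J4=29  J5=41
Turnaround (C−A): J1=12  J2=23  J3=28  J4=29  J5=41
Waiting(J3) = turnaround − burst = 28 − 5 = 23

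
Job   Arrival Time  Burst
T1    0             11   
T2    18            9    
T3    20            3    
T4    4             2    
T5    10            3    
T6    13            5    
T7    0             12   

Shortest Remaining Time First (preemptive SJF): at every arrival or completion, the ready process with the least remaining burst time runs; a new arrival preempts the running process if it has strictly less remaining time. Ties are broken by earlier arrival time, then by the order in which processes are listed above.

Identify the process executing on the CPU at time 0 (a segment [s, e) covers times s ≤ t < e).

T1

Gantt: | T1 0-4 | T4 4-6 | T1 6-13 | T5 13-16 | T6 16-21 | T3 21-24 | T2 24-33 | T7 33-45 |
Completion: T1=13  T2=33  T3=24  T4=6  T5=16  T6=21  T7=45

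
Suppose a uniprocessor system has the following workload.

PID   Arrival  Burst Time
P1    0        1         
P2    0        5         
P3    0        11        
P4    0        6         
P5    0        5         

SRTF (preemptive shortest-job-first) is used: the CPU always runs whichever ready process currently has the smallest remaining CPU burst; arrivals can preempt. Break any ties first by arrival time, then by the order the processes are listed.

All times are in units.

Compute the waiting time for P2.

1

Schedule: | P1 0-1 | P2 1-6 | P5 6-11 | P4 11-17 | P3 17-28 |
Completion: P1=1  P2=6  P3=28  P4=17  P5=11
Turnaround (C−A): P1=1  P2=6  P3=28  P4=17  P5=11
Waiting(P2) = turnaround − burst = 6 − 5 = 1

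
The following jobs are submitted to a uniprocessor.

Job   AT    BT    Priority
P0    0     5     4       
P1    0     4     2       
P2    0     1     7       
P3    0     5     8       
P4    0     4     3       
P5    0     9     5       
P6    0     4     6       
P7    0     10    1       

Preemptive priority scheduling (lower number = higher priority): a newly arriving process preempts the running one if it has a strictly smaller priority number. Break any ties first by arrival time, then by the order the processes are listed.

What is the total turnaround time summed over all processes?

Schedule: | P7 0-10 | P1 10-14 | P4 14-18 | P0 18-23 | P5 23-32 | P6 32-36 | P2 36-37 | P3 37-42 |
Completion: P0=23  P1=14  P2=37  P3=42  P4=18  P5=32  P6=36  P7=10
Turnaround (C−A): P0=23  P1=14  P2=37  P3=42  P4=18  P5=32  P6=36  P7=10
Turnaround = completion − arrival: P0=23, P1=14, P2=37, P3=42, P4=18, P5=32, P6=36, P7=10
Total turnaround = 23 + 14 + 37 + 42 + 18 + 32 + 36 + 10 = 212

212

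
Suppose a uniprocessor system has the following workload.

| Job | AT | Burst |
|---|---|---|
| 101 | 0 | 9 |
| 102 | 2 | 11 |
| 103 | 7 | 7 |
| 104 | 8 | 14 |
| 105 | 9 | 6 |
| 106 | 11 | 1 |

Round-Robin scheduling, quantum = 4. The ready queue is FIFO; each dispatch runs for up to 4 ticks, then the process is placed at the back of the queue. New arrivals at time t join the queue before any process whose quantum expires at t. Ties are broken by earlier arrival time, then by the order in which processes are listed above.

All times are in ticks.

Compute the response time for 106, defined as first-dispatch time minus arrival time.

Timeline: | 101 0-4 | 102 4-8 | 101 8-12 | 103 12-16 | 104 16-20 | 102 20-24 | 105 24-28 | 106 28-29 | 101 29-30 | 103 30-33 | 104 33-37 | 102 37-40 | 105 40-42 | 104 42-48 |
Completion: 101=30  102=40  103=33  104=48  105=42  106=29
Response(106) = first start − arrival = 28 − 11 = 17

17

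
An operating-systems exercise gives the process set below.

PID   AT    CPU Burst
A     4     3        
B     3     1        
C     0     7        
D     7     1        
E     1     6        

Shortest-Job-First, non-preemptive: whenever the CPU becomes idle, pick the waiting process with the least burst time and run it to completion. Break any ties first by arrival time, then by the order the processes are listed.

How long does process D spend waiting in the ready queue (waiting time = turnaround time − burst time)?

1

Timeline: | C 0-7 | B 7-8 | D 8-9 | A 9-12 | E 12-18 |
Completion: A=12  B=8  C=7  D=9  E=18
Waiting(D) = turnaround − burst = 2 − 1 = 1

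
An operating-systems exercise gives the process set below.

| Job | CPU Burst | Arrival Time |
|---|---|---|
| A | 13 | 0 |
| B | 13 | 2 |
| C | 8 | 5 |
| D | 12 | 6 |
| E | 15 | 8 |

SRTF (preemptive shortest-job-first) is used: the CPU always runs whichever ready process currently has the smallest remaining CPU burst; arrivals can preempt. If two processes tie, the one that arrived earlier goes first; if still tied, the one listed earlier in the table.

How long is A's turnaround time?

13

Gantt: | A 0-13 | C 13-21 | D 21-33 | B 33-46 | E 46-61 |
Completion: A=13  B=46  C=21  D=33  E=61
Turnaround (C−A): A=13  B=44  C=16  D=27  E=53
Turnaround(A) = completion − arrival = 13 − 0 = 13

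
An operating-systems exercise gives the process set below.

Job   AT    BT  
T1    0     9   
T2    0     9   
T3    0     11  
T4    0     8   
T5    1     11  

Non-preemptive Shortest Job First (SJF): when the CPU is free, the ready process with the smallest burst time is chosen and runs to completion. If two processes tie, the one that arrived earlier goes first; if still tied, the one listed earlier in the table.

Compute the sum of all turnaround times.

Timeline: | T4 0-8 | T1 8-17 | T2 17-26 | T3 26-37 | T5 37-48 |
Completion: T1=17  T2=26  T3=37  T4=8  T5=48
Turnaround (C−A): T1=17  T2=26  T3=37  T4=8  T5=47
Turnaround = completion − arrival: T1=17, T2=26, T3=37, T4=8, T5=47
Total turnaround = 17 + 26 + 37 + 8 + 47 = 135

135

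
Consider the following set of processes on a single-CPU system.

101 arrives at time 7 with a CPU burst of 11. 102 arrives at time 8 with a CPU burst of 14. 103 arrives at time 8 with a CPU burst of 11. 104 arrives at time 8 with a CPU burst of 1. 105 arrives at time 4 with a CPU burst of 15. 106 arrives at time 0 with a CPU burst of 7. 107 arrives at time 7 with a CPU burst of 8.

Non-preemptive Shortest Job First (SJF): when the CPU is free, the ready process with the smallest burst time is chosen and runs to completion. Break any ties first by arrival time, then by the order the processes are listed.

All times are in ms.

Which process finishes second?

Timeline: | 106 0-7 | 107 7-15 | 104 15-16 | 101 16-27 | 103 27-38 | 102 38-52 | 105 52-67 |
Completion: 101=27  102=52  103=38  104=16  105=67  106=7  107=15
Finish order: 106 → 107 → 104 → 101 → 103 → 102 → 105

107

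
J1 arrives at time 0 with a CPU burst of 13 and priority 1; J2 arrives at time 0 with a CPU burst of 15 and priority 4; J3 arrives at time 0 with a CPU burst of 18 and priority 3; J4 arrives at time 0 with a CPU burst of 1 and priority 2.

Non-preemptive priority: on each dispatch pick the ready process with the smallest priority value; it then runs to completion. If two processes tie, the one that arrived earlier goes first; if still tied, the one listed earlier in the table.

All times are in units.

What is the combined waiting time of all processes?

59

Schedule: | J1 0-13 | J4 13-14 | J3 14-32 | J2 32-47 |
Completion: J1=13  J2=47  J3=32  J4=14
Waiting = turnaround − burst: J1=0, J2=32, J3=14, J4=13
Total waiting = 0 + 32 + 14 + 13 = 59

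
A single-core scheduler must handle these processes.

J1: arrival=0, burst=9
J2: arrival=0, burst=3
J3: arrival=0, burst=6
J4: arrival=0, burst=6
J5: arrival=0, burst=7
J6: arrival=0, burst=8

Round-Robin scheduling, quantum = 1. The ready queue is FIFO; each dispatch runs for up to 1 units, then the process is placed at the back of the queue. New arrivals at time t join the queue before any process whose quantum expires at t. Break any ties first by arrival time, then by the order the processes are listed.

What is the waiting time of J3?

24

Timeline: | J1 0-1 | J2 1-2 | J3 2-3 | J4 3-4 | J5 4-5 | J6 5-6 | J1 6-7 | J2 7-8 | J3 8-9 | J4 9-10 | J5 10-11 | J6 11-12 | J1 12-13 | J2 13-14 | J3 14-15 | J4 15-16 | J5 16-17 | J6 17-18 | J1 18-19 | J3 19-20 | J4 20-21 | J5 21-22 | J6 22-23 | J1 23-24 | J3 24-25 | J4 25-26 | J5 26-27 | J6 27-28 | J1 28-29 | J3 29-30 | J4 30-31 | J5 31-32 | J6 32-33 | J1 33-34 | J5 34-35 | J6 35-36 | J1 36-37 | J6 37-38 | J1 38-39 |
Completion: J1=39  J2=14  J3=30  J4=31  J5=35  J6=38
Waiting(J3) = turnaround − burst = 30 − 6 = 24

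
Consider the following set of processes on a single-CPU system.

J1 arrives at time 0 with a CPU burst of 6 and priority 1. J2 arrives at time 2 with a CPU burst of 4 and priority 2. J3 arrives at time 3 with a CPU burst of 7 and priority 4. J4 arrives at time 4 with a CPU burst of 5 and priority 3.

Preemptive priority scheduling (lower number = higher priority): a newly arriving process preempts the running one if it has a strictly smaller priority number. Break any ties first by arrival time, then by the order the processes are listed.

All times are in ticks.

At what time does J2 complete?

10

Schedule: | J1 0-6 | J2 6-10 | J4 10-15 | J3 15-22 |
Completion: J1=6  J2=10  J3=22  J4=15
Turnaround (C−A): J1=6  J2=8  J3=19  J4=11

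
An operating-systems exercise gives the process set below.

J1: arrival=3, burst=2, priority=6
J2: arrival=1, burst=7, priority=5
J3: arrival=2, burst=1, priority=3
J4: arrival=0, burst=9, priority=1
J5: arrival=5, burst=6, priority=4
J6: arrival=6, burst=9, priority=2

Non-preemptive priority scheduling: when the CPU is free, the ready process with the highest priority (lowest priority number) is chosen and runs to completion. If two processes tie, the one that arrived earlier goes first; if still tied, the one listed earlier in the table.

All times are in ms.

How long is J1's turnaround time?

Schedule: | J4 0-9 | J6 9-18 | J3 18-19 | J5 19-25 | J2 25-32 | J1 32-34 |
Completion: J1=34  J2=32  J3=19  J4=9  J5=25  J6=18
Turnaround (C−A): J1=31  J2=31  J3=17  J4=9  J5=20  J6=12
Turnaround(J1) = completion − arrival = 34 − 3 = 31

31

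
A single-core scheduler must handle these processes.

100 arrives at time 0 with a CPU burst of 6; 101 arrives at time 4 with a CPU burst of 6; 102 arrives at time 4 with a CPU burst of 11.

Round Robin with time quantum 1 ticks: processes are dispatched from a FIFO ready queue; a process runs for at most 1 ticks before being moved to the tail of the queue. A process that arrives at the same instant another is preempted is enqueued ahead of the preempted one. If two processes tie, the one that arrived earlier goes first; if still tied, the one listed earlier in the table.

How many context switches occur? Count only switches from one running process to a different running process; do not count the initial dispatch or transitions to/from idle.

Schedule: | 100 0-4 | 101 4-5 | 102 5-6 | 100 6-7 | 101 7-8 | 102 8-9 | 100 9-10 | 101 10-11 | 102 11-12 | 101 12-13 | 102 13-14 | 101 14-15 | 102 15-16 | 101 16-17 | 102 17-23 |
Completion: 100=10  101=17  102=23

14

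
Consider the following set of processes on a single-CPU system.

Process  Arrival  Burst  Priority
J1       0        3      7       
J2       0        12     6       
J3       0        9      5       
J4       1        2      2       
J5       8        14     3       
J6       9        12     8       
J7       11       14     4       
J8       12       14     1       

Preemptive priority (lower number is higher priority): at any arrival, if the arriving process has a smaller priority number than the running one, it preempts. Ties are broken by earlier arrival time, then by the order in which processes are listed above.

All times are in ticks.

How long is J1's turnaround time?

68

Timeline: | J3 0-1 | J4 1-3 | J3 3-8 | J5 8-12 | J8 12-26 | J5 26-36 | J7 36-50 | J3 50-53 | J2 53-65 | J1 65-68 | J6 68-80 |
Completion: J1=68  J2=65  J3=53  J4=3  J5=36  J6=80  J7=50  J8=26
Turnaround (C−A): J1=68  J2=65  J3=53  J4=2  J5=28  J6=71  J7=39  J8=14
Turnaround(J1) = completion − arrival = 68 − 0 = 68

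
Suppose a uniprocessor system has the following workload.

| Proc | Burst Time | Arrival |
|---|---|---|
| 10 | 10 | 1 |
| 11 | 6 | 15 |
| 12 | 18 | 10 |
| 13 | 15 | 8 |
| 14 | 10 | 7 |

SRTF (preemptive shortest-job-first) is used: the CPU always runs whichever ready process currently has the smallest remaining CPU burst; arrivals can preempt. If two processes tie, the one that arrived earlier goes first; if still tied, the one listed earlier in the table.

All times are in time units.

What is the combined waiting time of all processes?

Schedule: | idle 0-1 | 10 1-11 | 14 11-21 | 11 21-27 | 13 27-42 | 12 42-60 |
Completion: 10=11  11=27  12=60  13=42  14=21
Waiting = turnaround − burst: 10=0, 11=6, 12=32, 13=19, 14=4
Total waiting = 0 + 6 + 32 + 19 + 4 = 61

61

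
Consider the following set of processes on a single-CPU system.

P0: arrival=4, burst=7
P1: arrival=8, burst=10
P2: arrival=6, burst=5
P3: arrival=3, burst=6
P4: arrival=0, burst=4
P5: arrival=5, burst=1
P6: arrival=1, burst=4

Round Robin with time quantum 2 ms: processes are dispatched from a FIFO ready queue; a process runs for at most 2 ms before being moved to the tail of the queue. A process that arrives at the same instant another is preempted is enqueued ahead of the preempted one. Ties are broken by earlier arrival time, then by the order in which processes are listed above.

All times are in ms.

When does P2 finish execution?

Gantt: | P4 0-2 | P6 2-4 | P4 4-6 | P3 6-8 | P0 8-10 | P6 10-12 | P5 12-13 | P2 13-15 | P1 15-17 | P3 17-19 | P0 19-21 | P2 21-23 | P1 23-25 | P3 25-27 | P0 27-29 | P2 29-30 | P1 30-32 | P0 32-33 | P1 33-37 |
Completion: P0=33  P1=37  P2=30  P3=27  P4=6  P5=13  P6=12
Turnaround (C−A): P0=29  P1=29  P2=24  P3=24  P4=6  P5=8  P6=11

30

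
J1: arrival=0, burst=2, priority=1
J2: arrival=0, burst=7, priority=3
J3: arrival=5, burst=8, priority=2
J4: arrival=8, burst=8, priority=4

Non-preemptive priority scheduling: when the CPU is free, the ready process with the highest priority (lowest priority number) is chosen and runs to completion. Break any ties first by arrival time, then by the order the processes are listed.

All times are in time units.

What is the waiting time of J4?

9

Gantt: | J1 0-2 | J2 2-9 | J3 9-17 | J4 17-25 |
Completion: J1=2  J2=9  J3=17  J4=25
Turnaround (C−A): J1=2  J2=9  J3=12  J4=17
Waiting(J4) = turnaround − burst = 17 − 8 = 9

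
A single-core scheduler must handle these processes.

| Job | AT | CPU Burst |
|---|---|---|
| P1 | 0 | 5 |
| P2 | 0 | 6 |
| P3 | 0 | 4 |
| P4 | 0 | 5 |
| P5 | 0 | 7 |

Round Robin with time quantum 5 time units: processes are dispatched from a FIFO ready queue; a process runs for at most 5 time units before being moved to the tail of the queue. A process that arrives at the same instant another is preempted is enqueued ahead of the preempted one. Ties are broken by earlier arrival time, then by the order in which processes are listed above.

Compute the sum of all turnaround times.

90

Timeline: | P1 0-5 | P2 5-10 | P3 10-14 | P4 14-19 | P5 19-24 | P2 24-25 | P5 25-27 |
Completion: P1=5  P2=25  P3=14  P4=19  P5=27
Turnaround = completion − arrival: P1=5, P2=25, P3=14, P4=19, P5=27
Total turnaround = 5 + 25 + 14 + 19 + 27 = 90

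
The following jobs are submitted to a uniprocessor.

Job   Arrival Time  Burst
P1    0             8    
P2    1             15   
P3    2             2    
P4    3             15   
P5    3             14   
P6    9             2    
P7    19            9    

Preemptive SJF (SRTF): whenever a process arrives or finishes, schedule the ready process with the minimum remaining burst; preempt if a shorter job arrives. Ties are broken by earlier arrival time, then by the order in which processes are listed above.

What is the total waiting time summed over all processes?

100

Schedule: | P1 0-2 | P3 2-4 | P1 4-10 | P6 10-12 | P5 12-26 | P7 26-35 | P2 35-50 | P4 50-65 |
Completion: P1=10  P2=50  P3=4  P4=65  P5=26  P6=12  P7=35
Turnaround (C−A): P1=10  P2=49  P3=2  P4=62  P5=23  P6=3  P7=16
Waiting = turnaround − burst: P1=2, P2=34, P3=0, P4=47, P5=9, P6=1, P7=7
Total waiting = 2 + 34 + 0 + 47 + 9 + 1 + 7 = 100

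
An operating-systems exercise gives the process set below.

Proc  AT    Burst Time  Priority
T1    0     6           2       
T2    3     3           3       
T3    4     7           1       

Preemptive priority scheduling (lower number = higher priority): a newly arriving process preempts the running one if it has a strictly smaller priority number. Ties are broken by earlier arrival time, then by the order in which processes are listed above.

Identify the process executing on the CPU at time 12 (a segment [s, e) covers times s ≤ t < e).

Timeline: | T1 0-4 | T3 4-11 | T1 11-13 | T2 13-16 |
Completion: T1=13  T2=16  T3=11

T1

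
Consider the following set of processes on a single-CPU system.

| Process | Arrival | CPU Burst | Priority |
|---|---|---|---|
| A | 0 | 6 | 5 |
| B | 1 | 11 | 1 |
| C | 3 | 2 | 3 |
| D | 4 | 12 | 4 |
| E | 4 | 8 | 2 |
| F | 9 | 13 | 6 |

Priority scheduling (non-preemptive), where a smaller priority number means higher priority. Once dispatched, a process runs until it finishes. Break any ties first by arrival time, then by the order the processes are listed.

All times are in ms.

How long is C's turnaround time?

24

Timeline: | A 0-6 | B 6-17 | E 17-25 | C 25-27 | D 27-39 | F 39-52 |
Completion: A=6  B=17  C=27  D=39  E=25  F=52
Turnaround (C−A): A=6  B=16  C=24  D=35  E=21  F=43
Turnaround(C) = completion − arrival = 27 − 3 = 24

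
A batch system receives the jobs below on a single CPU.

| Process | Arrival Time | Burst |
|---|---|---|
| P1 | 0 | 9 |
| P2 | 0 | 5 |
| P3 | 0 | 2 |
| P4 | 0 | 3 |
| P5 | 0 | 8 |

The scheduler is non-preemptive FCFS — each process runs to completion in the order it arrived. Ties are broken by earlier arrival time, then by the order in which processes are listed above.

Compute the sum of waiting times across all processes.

58

Schedule: | P1 0-9 | P2 9-14 | P3 14-16 | P4 16-19 | P5 19-27 |
Completion: P1=9  P2=14  P3=16  P4=19  P5=27
Turnaround (C−A): P1=9  P2=14  P3=16  P4=19  P5=27
Waiting = turnaround − burst: P1=0, P2=9, P3=14, P4=16, P5=19
Total waiting = 0 + 9 + 14 + 16 + 19 = 58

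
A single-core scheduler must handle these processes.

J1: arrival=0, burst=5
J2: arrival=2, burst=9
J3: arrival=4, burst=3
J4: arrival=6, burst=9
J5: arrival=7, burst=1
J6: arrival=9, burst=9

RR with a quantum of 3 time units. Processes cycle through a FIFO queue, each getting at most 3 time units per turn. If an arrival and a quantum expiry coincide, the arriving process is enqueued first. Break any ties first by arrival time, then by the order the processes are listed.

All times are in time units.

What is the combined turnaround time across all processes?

Schedule: | J1 0-3 | J2 3-6 | J1 6-8 | J3 8-11 | J4 11-14 | J2 14-17 | J5 17-18 | J6 18-21 | J4 21-24 | J2 24-27 | J6 27-30 | J4 30-33 | J6 33-36 |
Completion: J1=8  J2=27  J3=11  J4=33  J5=18  J6=36
Turnaround = completion − arrival: J1=8, J2=25, J3=7, J4=27, J5=11, J6=27
Total turnaround = 8 + 25 + 7 + 27 + 11 + 27 = 105

105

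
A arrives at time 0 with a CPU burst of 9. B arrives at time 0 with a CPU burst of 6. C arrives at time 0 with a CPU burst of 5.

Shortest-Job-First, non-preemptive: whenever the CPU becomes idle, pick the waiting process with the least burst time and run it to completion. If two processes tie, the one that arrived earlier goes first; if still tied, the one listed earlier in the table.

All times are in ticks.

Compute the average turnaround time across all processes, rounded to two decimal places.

Gantt: | C 0-5 | B 5-11 | A 11-20 |
Completion: A=20  B=11  C=5
Turnaround (C−A): A=20  B=11  C=5
Turnaround times: A=20, B=11, C=5
Average turnaround = (20+11+5) / 3 = 36/3 = 12.00

12.00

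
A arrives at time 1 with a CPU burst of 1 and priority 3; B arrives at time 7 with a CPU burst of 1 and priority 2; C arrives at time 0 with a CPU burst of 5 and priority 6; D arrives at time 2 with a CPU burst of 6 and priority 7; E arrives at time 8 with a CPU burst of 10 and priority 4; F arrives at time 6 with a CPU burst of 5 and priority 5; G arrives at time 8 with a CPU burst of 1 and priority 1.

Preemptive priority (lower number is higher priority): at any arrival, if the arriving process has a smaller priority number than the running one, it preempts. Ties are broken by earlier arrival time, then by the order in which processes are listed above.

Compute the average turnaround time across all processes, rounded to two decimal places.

Gantt: | C 0-1 | A 1-2 | C 2-6 | F 6-7 | B 7-8 | G 8-9 | E 9-19 | F 19-23 | D 23-29 |
Completion: A=2  B=8  C=6  D=29  E=19  F=23  G=9
Turnaround times: A=1, B=1, C=6, D=27, E=11, F=17, G=1
Average turnaround = (1+1+6+27+11+17+1) / 7 = 64/7 = 9.14

9.14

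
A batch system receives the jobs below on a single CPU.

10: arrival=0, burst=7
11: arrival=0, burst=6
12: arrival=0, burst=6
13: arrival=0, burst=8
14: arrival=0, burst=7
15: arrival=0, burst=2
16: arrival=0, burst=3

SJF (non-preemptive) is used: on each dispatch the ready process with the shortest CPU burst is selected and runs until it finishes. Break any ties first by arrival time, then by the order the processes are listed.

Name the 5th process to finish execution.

Schedule: | 15 0-2 | 16 2-5 | 11 5-11 | 12 11-17 | 10 17-24 | 14 24-31 | 13 31-39 |
Completion: 10=24  11=11  12=17  13=39  14=31  15=2  16=5
Turnaround (C−A): 10=24  11=11  12=17  13=39  14=31  15=2  16=5
Finish order: 15 → 16 → 11 → 12 → 10 → 14 → 13

10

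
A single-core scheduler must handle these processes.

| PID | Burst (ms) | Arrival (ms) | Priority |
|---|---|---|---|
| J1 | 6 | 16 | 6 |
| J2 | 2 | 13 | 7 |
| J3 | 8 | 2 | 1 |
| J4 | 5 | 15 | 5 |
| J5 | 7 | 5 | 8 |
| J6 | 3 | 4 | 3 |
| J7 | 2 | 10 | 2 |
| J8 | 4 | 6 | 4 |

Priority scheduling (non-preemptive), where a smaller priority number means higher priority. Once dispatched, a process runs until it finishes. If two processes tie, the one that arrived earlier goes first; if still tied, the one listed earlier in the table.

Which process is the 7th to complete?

J2

Timeline: | idle 0-2 | J3 2-10 | J7 10-12 | J6 12-15 | J8 15-19 | J4 19-24 | J1 24-30 | J2 30-32 | J5 32-39 |
Completion: J1=30  J2=32  J3=10  J4=24  J5=39  J6=15  J7=12  J8=19
Finish order: J3 → J7 → J6 → J8 → J4 → J1 → J2 → J5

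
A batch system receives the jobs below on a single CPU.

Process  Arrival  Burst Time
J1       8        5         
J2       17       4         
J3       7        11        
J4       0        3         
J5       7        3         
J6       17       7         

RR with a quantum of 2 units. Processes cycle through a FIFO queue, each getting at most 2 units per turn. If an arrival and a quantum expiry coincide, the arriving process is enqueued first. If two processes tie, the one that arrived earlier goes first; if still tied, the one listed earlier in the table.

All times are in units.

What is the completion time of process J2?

29

Gantt: | J4 0-3 | idle 3-7 | J3 7-9 | J5 9-11 | J1 11-13 | J3 13-15 | J5 15-16 | J1 16-18 | J3 18-20 | J2 20-22 | J6 22-24 | J1 24-25 | J3 25-27 | J2 27-29 | J6 29-31 | J3 31-33 | J6 33-35 | J3 35-36 | J6 36-37 |
Completion: J1=25  J2=29  J3=36  J4=3  J5=16  J6=37
Turnaround (C−A): J1=17  J2=12  J3=29  J4=3  J5=9  J6=20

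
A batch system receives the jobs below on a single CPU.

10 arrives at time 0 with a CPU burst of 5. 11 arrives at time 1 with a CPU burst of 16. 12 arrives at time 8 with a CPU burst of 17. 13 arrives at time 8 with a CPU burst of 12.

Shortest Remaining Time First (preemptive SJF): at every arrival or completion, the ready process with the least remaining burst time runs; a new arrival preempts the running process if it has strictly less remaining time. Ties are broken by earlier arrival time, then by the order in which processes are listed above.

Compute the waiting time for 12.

25

Gantt: | 10 0-5 | 11 5-8 | 13 8-20 | 11 20-33 | 12 33-50 |
Completion: 10=5  11=33  12=50  13=20
Turnaround (C−A): 10=5  11=32  12=42  13=12
Waiting(12) = turnaround − burst = 42 − 17 = 25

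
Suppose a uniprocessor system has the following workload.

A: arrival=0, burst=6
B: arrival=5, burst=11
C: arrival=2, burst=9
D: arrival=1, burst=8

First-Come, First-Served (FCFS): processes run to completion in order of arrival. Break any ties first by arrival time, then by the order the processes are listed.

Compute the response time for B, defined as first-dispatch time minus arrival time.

18

Timeline: | A 0-6 | D 6-14 | C 14-23 | B 23-34 |
Completion: A=6  B=34  C=23  D=14
Response(B) = first start − arrival = 23 − 5 = 18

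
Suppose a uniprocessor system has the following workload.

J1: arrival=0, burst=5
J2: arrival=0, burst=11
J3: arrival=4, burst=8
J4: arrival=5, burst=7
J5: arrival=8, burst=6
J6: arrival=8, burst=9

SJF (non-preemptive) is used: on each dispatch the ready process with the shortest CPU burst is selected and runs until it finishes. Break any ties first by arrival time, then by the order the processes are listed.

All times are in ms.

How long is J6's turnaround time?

27

Gantt: | J1 0-5 | J4 5-12 | J5 12-18 | J3 18-26 | J6 26-35 | J2 35-46 |
Completion: J1=5  J2=46  J3=26  J4=12  J5=18  J6=35
Turnaround (C−A): J1=5  J2=46  J3=22  J4=7  J5=10  J6=27
Turnaround(J6) = completion − arrival = 35 − 8 = 27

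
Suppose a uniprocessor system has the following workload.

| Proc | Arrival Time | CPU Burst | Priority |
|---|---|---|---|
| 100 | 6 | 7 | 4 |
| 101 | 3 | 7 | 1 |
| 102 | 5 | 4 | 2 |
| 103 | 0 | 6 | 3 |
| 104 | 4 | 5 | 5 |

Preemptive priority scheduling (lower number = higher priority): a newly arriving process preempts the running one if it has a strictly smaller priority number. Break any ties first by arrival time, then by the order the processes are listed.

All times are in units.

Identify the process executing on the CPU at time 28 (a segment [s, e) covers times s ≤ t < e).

Schedule: | 103 0-3 | 101 3-10 | 102 10-14 | 103 14-17 | 100 17-24 | 104 24-29 |
Completion: 100=24  101=10  102=14  103=17  104=29

104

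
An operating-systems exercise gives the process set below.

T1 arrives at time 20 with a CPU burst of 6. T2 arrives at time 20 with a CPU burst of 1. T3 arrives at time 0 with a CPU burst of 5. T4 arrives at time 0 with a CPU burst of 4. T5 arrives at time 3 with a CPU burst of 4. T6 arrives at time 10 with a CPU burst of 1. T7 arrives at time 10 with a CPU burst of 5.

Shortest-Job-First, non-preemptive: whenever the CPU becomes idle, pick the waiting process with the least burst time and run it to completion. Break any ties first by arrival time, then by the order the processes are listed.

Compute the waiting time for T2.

Schedule: | T4 0-4 | T5 4-8 | T3 8-13 | T6 13-14 | T7 14-19 | idle 19-20 | T2 20-21 | T1 21-27 |
Completion: T1=27  T2=21  T3=13  T4=4  T5=8  T6=14  T7=19
Turnaround (C−A): T1=7  T2=1  T3=13  T4=4  T5=5  T6=4  T7=9
Waiting(T2) = turnaround − burst = 1 − 1 = 0

0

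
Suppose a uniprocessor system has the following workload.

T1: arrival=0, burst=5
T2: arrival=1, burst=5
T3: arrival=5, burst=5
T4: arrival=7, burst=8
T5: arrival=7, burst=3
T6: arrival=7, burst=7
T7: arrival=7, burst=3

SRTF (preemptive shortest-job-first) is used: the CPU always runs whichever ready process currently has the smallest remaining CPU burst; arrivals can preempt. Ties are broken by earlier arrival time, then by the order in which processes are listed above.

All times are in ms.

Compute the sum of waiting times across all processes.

59

Schedule: | T1 0-5 | T2 5-10 | T5 10-13 | T7 13-16 | T3 16-21 | T6 21-28 | T4 28-36 |
Completion: T1=5  T2=10  T3=21  T4=36  T5=13  T6=28  T7=16
Turnaround (C−A): T1=5  T2=9  T3=16  T4=29  T5=6  T6=21  T7=9
Waiting = turnaround − burst: T1=0, T2=4, T3=11, T4=21, T5=3, T6=14, T7=6
Total waiting = 0 + 4 + 11 + 21 + 3 + 14 + 6 = 59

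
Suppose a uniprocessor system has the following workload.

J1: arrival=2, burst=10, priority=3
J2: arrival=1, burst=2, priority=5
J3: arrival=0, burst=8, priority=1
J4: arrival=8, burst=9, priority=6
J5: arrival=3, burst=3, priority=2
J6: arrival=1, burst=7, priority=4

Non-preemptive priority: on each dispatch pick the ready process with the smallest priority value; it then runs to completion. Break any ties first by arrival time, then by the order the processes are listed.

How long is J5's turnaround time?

Schedule: | J3 0-8 | J5 8-11 | J1 11-21 | J6 21-28 | J2 28-30 | J4 30-39 |
Completion: J1=21  J2=30  J3=8  J4=39  J5=11  J6=28
Turnaround (C−A): J1=19  J2=29  J3=8  J4=31  J5=8  J6=27
Turnaround(J5) = completion − arrival = 11 − 3 = 8

8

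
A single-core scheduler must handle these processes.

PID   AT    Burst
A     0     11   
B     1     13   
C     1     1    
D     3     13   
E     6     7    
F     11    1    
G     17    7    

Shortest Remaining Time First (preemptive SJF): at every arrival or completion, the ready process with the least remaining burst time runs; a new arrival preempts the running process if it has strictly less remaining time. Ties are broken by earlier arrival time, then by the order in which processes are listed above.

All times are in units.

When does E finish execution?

Schedule: | A 0-1 | C 1-2 | A 2-12 | F 12-13 | E 13-20 | G 20-27 | B 27-40 | D 40-53 |
Completion: A=12  B=40  C=2  D=53  E=20  F=13  G=27

20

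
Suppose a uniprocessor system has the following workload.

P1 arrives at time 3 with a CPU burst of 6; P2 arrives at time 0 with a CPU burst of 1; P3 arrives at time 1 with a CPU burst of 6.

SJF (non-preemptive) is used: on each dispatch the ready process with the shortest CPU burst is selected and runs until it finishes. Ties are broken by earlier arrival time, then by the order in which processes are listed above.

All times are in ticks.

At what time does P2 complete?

1

Gantt: | P2 0-1 | P3 1-7 | P1 7-13 |
Completion: P1=13  P2=1  P3=7
Turnaround (C−A): P1=10  P2=1  P3=6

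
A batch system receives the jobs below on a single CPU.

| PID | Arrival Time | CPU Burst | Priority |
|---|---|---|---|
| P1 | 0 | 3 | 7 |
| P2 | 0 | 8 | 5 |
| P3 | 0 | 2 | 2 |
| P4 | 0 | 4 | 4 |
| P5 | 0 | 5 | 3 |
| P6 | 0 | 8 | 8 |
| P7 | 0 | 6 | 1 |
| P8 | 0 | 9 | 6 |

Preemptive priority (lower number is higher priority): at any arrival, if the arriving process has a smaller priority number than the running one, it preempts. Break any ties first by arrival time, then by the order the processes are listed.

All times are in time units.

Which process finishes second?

P3

Timeline: | P7 0-6 | P3 6-8 | P5 8-13 | P4 13-17 | P2 17-25 | P8 25-34 | P1 34-37 | P6 37-45 |
Completion: P1=37  P2=25  P3=8  P4=17  P5=13  P6=45  P7=6  P8=34
Finish order: P7 → P3 → P5 → P4 → P2 → P8 → P1 → P6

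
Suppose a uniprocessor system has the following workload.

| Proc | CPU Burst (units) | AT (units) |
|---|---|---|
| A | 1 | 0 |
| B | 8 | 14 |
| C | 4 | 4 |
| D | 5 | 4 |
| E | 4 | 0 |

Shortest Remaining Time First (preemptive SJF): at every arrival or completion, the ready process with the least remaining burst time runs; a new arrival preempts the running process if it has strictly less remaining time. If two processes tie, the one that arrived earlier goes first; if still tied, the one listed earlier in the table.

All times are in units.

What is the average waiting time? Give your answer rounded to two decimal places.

1.40

Schedule: | A 0-1 | E 1-5 | C 5-9 | D 9-14 | B 14-22 |
Completion: A=1  B=22  C=9  D=14  E=5
Turnaround (C−A): A=1  B=8  C=5  D=10  E=5
Waiting times: A=0, B=0, C=1, D=5, E=1
Average waiting = (0+0+1+5+1) / 5 = 7/5 = 1.40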